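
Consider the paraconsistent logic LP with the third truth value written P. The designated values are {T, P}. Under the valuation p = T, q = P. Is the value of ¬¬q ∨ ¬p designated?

Yes

¬q = ¬P = P
¬¬q = ¬P = P
¬p = ¬T = F
¬¬q ∨ ¬p = P ∨ F = P
P ∈ {T, P}.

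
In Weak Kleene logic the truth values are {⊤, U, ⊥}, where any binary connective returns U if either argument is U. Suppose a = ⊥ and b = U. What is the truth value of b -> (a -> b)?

U

a -> b = ⊥ -> U = U  [any arg is the third value ⇒ result is the third value]
b -> (a -> b) = U -> U = U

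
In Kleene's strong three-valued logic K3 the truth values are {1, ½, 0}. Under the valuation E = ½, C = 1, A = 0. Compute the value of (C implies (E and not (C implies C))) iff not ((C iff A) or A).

0

C implies C = 1 implies 1 = 1
not (C implies C) = not 1 = 0
E and not (C implies C) = ½ and 0 = 0
C implies (E and not (C implies C)) = 1 implies 0 = 0
C iff A = 1 iff 0 = 0
(C iff A) or A = 0 or 0 = 0
not ((C iff A) or A) = not 0 = 1
(C implies (E and not (C implies C))) iff not ((C iff A) or A) = 0 iff 1 = 0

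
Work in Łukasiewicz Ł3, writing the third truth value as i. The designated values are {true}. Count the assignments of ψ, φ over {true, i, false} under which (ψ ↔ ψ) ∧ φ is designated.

3

Designated under: (ψ=true, φ=true); (ψ=i, φ=true); (ψ=false, φ=true).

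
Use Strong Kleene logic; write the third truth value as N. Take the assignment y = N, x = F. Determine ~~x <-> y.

N

~x = ~F = T
~~x = ~T = F
~~x <-> y = F <-> N = N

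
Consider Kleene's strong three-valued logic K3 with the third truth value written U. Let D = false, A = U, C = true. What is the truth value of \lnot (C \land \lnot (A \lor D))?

U

A \lor D = U \lor false = U
\lnot (A \lor D) = \lnot U = U
C \land \lnot (A \lor D) = true \land U = U
\lnot (C \land \lnot (A \lor D)) = \lnot U = U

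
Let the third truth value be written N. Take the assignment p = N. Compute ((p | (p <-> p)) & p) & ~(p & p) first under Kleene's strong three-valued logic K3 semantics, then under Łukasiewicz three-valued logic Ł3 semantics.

In Kleene's strong three-valued logic K3: p <-> p = N <-> N = N
p | (p <-> p) = N | N = N
(p | (p <-> p)) & p = N & N = N
p & p = N & N = N
~(p & p) = ~N = N
((p | (p <-> p)) & p) & ~(p & p) = N & N = N
In Łukasiewicz three-valued logic Ł3: p <-> p = N <-> N = ⊤  [1 − |½−½|]
p | (p <-> p) = N | ⊤ = ⊤
(p | (p <-> p)) & p = ⊤ & N = N
p & p = N & N = N
~(p & p) = ~N = N
((p | (p <-> p)) & p) & ~(p & p) = N & N = N

N; N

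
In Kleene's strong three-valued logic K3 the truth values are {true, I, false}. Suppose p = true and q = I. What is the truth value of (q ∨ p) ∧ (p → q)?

I

q ∨ p = I ∨ true = true
p → q = true → I = I  [¬true ∨ I]
(q ∨ p) ∧ (p → q) = true ∧ I = I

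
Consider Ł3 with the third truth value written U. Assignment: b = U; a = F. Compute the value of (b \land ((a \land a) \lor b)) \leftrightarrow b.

T

a \land a = F \land F = F
(a \land a) \lor b = F \lor U = U
b \land ((a \land a) \lor b) = U \land U = U
(b \land ((a \land a) \lor b)) \leftrightarrow b = U \leftrightarrow U = T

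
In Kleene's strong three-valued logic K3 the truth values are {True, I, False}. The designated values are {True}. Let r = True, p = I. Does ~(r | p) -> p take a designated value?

Yes

r | p = True | I = True
~(r | p) = ~True = False
~(r | p) -> p = False -> I = True
True ∈ {True}.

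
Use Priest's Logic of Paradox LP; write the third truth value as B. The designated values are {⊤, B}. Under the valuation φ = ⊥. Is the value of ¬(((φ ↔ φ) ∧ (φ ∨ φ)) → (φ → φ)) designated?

No

φ ↔ φ = ⊥ ↔ ⊥ = ⊤
φ ∨ φ = ⊥ ∨ ⊥ = ⊥
(φ ↔ φ) ∧ (φ ∨ φ) = ⊤ ∧ ⊥ = ⊥
φ → φ = ⊥ → ⊥ = ⊤
((φ ↔ φ) ∧ (φ ∨ φ)) → (φ → φ) = ⊥ → ⊤ = ⊤
¬(((φ ↔ φ) ∧ (φ ∨ φ)) → (φ → φ)) = ¬⊤ = ⊥
⊥ ∉ {⊤, B}.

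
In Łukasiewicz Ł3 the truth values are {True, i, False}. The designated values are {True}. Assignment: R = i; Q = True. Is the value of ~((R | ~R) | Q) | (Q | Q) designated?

~R = ~i = i
R | ~R = i | i = i
(R | ~R) | Q = i | True = True
~((R | ~R) | Q) = ~True = False
Q | Q = True | True = True
~((R | ~R) | Q) | (Q | Q) = False | True = True
True ∈ {True}.

Yes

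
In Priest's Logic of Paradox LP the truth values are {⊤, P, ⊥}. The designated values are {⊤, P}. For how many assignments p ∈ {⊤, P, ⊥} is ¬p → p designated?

2

p=⊤: ⊤ ✓
p=P: P ✓
p=⊥: ⊥ ·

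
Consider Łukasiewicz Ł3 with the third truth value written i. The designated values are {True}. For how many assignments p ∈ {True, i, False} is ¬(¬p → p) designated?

p=True: False ·
p=i: False ·
p=False: True ✓

1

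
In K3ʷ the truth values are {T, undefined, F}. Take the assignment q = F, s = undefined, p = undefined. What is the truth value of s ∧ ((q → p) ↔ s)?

undefined

q → p = F → undefined = undefined  [any arg is the third value ⇒ result is the third value]
(q → p) ↔ s = undefined ↔ undefined = undefined
s ∧ ((q → p) ↔ s) = undefined ∧ undefined = undefined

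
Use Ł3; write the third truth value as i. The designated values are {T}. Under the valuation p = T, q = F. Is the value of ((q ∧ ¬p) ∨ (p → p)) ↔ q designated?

No

¬p = ¬T = F
q ∧ ¬p = F ∧ F = F
p → p = T → T = T
(q ∧ ¬p) ∨ (p → p) = F ∨ T = T
((q ∧ ¬p) ∨ (p → p)) ↔ q = T ↔ F = F
F ∉ {T}.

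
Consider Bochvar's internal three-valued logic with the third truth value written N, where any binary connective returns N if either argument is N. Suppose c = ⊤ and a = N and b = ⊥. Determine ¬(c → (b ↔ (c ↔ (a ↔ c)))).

N

a ↔ c = N ↔ ⊤ = N
c ↔ (a ↔ c) = ⊤ ↔ N = N
b ↔ (c ↔ (a ↔ c)) = ⊥ ↔ N = N
c → (b ↔ (c ↔ (a ↔ c))) = ⊤ → N = N  [any arg is the third value ⇒ result is the third value]
¬(c → (b ↔ (c ↔ (a ↔ c)))) = ¬N = N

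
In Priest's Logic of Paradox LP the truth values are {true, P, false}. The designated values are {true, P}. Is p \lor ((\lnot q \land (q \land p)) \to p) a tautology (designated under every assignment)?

Every assignment of p, q over {true, P, false} gives a value in {true, P}.
In particular, with p=P, q=P: p \lor ((\lnot q \land (q \land p)) \to p) = P.

Yes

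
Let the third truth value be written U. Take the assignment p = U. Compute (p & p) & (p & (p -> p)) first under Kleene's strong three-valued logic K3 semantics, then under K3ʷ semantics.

U; U

In Kleene's strong three-valued logic K3: p & p = U & U = U
p -> p = U -> U = U  [~U | U]
p & (p -> p) = U & U = U
(p & p) & (p & (p -> p)) = U & U = U
In K3ʷ: p & p = U & U = U
p -> p = U -> U = U  [any arg is the third value ⇒ result is the third value]
p & (p -> p) = U & U = U
(p & p) & (p & (p -> p)) = U & U = U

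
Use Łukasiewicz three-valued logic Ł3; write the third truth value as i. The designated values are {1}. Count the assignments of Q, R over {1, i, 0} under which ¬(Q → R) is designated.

1

Designated under: (Q=1, R=0).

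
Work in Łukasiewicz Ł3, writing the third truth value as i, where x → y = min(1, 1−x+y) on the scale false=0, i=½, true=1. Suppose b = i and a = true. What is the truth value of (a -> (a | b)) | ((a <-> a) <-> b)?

a | b = true | i = true
a -> (a | b) = true -> true = true
a <-> a = true <-> true = true
(a <-> a) <-> b = true <-> i = i  [1 − |1−½|]
(a -> (a | b)) | ((a <-> a) <-> b) = true | i = true

true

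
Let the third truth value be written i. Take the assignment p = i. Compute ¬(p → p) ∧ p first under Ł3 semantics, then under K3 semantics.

In Ł3: p → p = i → i = T  [min(1, 1−½+½)]
¬(p → p) = ¬T = F
¬(p → p) ∧ p = F ∧ i = F
In K3: p → p = i → i = i
¬(p → p) = ¬i = i
¬(p → p) ∧ p = i ∧ i = i
They differ because Ł3 and K3 treat i differently under implication.

F; i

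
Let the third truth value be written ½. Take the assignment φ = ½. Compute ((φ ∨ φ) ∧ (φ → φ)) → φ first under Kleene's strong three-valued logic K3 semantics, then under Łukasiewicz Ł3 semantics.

½; true

In Kleene's strong three-valued logic K3: φ ∨ φ = ½ ∨ ½ = ½
φ → φ = ½ → ½ = ½
(φ ∨ φ) ∧ (φ → φ) = ½ ∧ ½ = ½
((φ ∨ φ) ∧ (φ → φ)) → φ = ½ → ½ = ½
In Łukasiewicz Ł3: φ ∨ φ = ½ ∨ ½ = ½
φ → φ = ½ → ½ = true  [min(1, 1−½+½)]
(φ ∨ φ) ∧ (φ → φ) = ½ ∧ true = ½
((φ ∨ φ) ∧ (φ → φ)) → φ = ½ → ½ = true
They differ because Kleene's strong three-valued logic K3 and Łukasiewicz Ł3 treat ½ differently under implication.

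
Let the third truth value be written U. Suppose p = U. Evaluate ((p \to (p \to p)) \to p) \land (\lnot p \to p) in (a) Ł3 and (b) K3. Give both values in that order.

U; U

In Ł3: p \to p = U \to U = T  [min(1, 1−½+½)]
p \to (p \to p) = U \to T = T
(p \to (p \to p)) \to p = T \to U = U
\lnot p = \lnot U = U
\lnot p \to p = U \to U = T
((p \to (p \to p)) \to p) \land (\lnot p \to p) = U \land T = U
In K3: p \to p = U \to U = U  [\lnot U \lor U]
p \to (p \to p) = U \to U = U
(p \to (p \to p)) \to p = U \to U = U
\lnot p = \lnot U = U
\lnot p \to p = U \to U = U
((p \to (p \to p)) \to p) \land (\lnot p \to p) = U \land U = U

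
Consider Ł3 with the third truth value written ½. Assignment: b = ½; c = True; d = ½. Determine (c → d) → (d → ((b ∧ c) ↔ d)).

True

c → d = True → ½ = ½
b ∧ c = ½ ∧ True = ½
(b ∧ c) ↔ d = ½ ↔ ½ = True
d → ((b ∧ c) ↔ d) = ½ → True = True
(c → d) → (d → ((b ∧ c) ↔ d)) = ½ → True = True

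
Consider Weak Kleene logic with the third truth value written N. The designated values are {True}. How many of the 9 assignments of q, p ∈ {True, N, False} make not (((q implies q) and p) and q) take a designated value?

Designated under: (q=True, p=False); (q=False, p=True); (q=False, p=False).

3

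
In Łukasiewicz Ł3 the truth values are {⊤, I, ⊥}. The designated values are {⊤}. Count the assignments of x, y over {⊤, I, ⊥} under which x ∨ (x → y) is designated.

Of the 9 assignments, 8 give a value in {⊤}.

8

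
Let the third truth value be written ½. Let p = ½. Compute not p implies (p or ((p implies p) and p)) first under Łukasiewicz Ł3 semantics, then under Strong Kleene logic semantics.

⊤; ½

In Łukasiewicz Ł3: not p = not ½ = ½
p implies p = ½ implies ½ = ⊤
(p implies p) and p = ⊤ and ½ = ½
p or ((p implies p) and p) = ½ or ½ = ½
not p implies (p or ((p implies p) and p)) = ½ implies ½ = ⊤
In Strong Kleene logic: not p = not ½ = ½
p implies p = ½ implies ½ = ½  [not ½ or ½]
(p implies p) and p = ½ and ½ = ½
p or ((p implies p) and p) = ½ or ½ = ½
not p implies (p or ((p implies p) and p)) = ½ implies ½ = ½
They differ because Łukasiewicz Ł3 and Strong Kleene logic treat ½ differently under implication.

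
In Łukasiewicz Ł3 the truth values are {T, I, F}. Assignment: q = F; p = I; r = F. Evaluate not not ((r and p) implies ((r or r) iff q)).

T

r and p = F and I = F
r or r = F or F = F
(r or r) iff q = F iff F = T
(r and p) implies ((r or r) iff q) = F implies T = T
not ((r and p) implies ((r or r) iff q)) = not T = F
not not ((r and p) implies ((r or r) iff q)) = not F = T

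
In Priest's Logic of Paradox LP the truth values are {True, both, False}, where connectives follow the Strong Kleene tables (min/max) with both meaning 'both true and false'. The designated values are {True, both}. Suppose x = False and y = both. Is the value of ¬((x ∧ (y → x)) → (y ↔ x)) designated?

y → x = both → False = both  [¬both ∨ False]
x ∧ (y → x) = False ∧ both = False
y ↔ x = both ↔ False = both
(x ∧ (y → x)) → (y ↔ x) = False → both = True
¬((x ∧ (y → x)) → (y ↔ x)) = ¬True = False
False ∉ {True, both}.

No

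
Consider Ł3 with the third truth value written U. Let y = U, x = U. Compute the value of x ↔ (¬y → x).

U

¬y = ¬U = U
¬y → x = U → U = T  [min(1, 1−½+½)]
x ↔ (¬y → x) = U ↔ T = U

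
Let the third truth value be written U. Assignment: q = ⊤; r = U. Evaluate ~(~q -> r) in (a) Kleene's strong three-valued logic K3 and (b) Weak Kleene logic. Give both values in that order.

In Kleene's strong three-valued logic K3: ~q = ~⊤ = ⊥
~q -> r = ⊥ -> U = ⊤  [~⊥ | U]
~(~q -> r) = ~⊤ = ⊥
In Weak Kleene logic: ~q = ~⊤ = ⊥
~q -> r = ⊥ -> U = U
~(~q -> r) = ~U = U
They differ because Kleene's strong three-valued logic K3 and Weak Kleene logic treat U differently under the binary connectives.

⊥; U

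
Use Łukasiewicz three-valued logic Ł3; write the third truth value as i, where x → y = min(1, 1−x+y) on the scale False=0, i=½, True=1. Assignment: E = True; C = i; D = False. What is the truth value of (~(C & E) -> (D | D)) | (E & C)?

i

C & E = i & True = i
~(C & E) = ~i = i
D | D = False | False = False
~(C & E) -> (D | D) = i -> False = i  [min(1, 1−½+0)]
E & C = True & i = i
(~(C & E) -> (D | D)) | (E & C) = i | i = i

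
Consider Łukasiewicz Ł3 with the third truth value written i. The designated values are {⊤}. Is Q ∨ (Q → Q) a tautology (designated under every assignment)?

Yes

Every assignment of Q over {⊤, i, ⊥} gives a value in {⊤}.
In particular, with Q=i: Q ∨ (Q → Q) = ⊤.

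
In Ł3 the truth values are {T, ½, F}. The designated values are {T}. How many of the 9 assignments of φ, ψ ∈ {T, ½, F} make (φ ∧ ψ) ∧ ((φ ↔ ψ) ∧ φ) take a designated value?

Designated under: (φ=T, ψ=T).

1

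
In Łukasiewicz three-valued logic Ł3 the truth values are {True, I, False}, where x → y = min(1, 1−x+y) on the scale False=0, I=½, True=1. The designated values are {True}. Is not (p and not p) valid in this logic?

Countermodel: p=I gives I, which is not designated.

No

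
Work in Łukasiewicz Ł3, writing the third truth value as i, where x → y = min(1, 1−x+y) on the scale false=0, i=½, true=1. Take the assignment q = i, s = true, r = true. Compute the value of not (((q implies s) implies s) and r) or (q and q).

q implies s = i implies true = true  [min(1, 1−½+1)]
(q implies s) implies s = true implies true = true
((q implies s) implies s) and r = true and true = true
not (((q implies s) implies s) and r) = not true = false
q and q = i and i = i
not (((q implies s) implies s) and r) or (q and q) = false or i = i

i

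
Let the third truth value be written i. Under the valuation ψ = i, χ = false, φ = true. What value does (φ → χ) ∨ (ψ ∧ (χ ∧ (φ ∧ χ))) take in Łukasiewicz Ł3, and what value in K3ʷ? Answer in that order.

In Łukasiewicz Ł3: φ → χ = true → false = false
φ ∧ χ = true ∧ false = false
χ ∧ (φ ∧ χ) = false ∧ false = false
ψ ∧ (χ ∧ (φ ∧ χ)) = i ∧ false = false
(φ → χ) ∨ (ψ ∧ (χ ∧ (φ ∧ χ))) = false ∨ false = false
In K3ʷ: φ → χ = true → false = false
φ ∧ χ = true ∧ false = false
χ ∧ (φ ∧ χ) = false ∧ false = false
ψ ∧ (χ ∧ (φ ∧ χ)) = i ∧ false = i
(φ → χ) ∨ (ψ ∧ (χ ∧ (φ ∧ χ))) = false ∨ i = i
They differ because Łukasiewicz Ł3 and K3ʷ treat i differently under the binary connectives.

false; i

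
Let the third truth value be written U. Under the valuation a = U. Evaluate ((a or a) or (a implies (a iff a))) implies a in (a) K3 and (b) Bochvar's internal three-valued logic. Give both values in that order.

In K3: a or a = U or U = U
a iff a = U iff U = U
a implies (a iff a) = U implies U = U  [not U or U]
(a or a) or (a implies (a iff a)) = U or U = U
((a or a) or (a implies (a iff a))) implies a = U implies U = U
In Bochvar's internal three-valued logic: a or a = U or U = U
a iff a = U iff U = U
a implies (a iff a) = U implies U = U  [any arg is the third value ⇒ result is the third value]
(a or a) or (a implies (a iff a)) = U or U = U
((a or a) or (a implies (a iff a))) implies a = U implies U = U

U; U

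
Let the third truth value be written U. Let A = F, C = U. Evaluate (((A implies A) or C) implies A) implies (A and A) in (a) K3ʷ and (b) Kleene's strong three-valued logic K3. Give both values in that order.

U; T

In K3ʷ: A implies A = F implies F = T
(A implies A) or C = T or U = U
((A implies A) or C) implies A = U implies F = U
A and A = F and F = F
(((A implies A) or C) implies A) implies (A and A) = U implies F = U
In Kleene's strong three-valued logic K3: A implies A = F implies F = T
(A implies A) or C = T or U = T
((A implies A) or C) implies A = T implies F = F
A and A = F and F = F
(((A implies A) or C) implies A) implies (A and A) = F implies F = T
They differ because K3ʷ and Kleene's strong three-valued logic K3 treat U differently under the binary connectives.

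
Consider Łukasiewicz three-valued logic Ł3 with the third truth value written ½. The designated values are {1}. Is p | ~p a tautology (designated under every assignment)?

No

Countermodel: p=½ gives ½, which is not designated.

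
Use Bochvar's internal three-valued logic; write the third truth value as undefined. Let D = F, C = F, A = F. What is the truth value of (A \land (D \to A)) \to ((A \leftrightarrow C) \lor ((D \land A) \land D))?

T

D \to A = F \to F = T
A \land (D \to A) = F \land T = F
A \leftrightarrow C = F \leftrightarrow F = T
D \land A = F \land F = F
(D \land A) \land D = F \land F = F
(A \leftrightarrow C) \lor ((D \land A) \land D) = T \lor F = T
(A \land (D \to A)) \to ((A \leftrightarrow C) \lor ((D \land A) \land D)) = F \to T = T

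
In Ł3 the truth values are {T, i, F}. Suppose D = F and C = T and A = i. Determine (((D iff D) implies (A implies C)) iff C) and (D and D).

D iff D = F iff F = T
A implies C = i implies T = T  [min(1, 1−½+1)]
(D iff D) implies (A implies C) = T implies T = T
((D iff D) implies (A implies C)) iff C = T iff T = T
D and D = F and F = F
(((D iff D) implies (A implies C)) iff C) and (D and D) = T and F = F

F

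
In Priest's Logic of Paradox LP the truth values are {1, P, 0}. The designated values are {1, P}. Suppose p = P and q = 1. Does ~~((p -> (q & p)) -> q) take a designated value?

Yes

q & p = 1 & P = P
p -> (q & p) = P -> P = P  [~P | P]
(p -> (q & p)) -> q = P -> 1 = 1
~((p -> (q & p)) -> q) = ~1 = 0
~~((p -> (q & p)) -> q) = ~0 = 1
1 ∈ {1, P}.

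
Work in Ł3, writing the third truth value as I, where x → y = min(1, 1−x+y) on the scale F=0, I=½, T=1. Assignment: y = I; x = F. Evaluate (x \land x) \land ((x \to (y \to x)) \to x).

x \land x = F \land F = F
y \to x = I \to F = I  [min(1, 1−½+0)]
x \to (y \to x) = F \to I = T
(x \to (y \to x)) \to x = T \to F = F
(x \land x) \land ((x \to (y \to x)) \to x) = F \land F = F

F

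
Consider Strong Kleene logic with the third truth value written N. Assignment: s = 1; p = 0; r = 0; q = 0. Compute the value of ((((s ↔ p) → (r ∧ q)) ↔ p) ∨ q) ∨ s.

s ↔ p = 1 ↔ 0 = 0
r ∧ q = 0 ∧ 0 = 0
(s ↔ p) → (r ∧ q) = 0 → 0 = 1
((s ↔ p) → (r ∧ q)) ↔ p = 1 ↔ 0 = 0
(((s ↔ p) → (r ∧ q)) ↔ p) ∨ q = 0 ∨ 0 = 0
((((s ↔ p) → (r ∧ q)) ↔ p) ∨ q) ∨ s = 0 ∨ 1 = 1

1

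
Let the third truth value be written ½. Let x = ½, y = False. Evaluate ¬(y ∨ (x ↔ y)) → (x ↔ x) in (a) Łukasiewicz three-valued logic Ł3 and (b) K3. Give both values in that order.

In Łukasiewicz three-valued logic Ł3: x ↔ y = ½ ↔ False = ½  [1 − |½−0|]
y ∨ (x ↔ y) = False ∨ ½ = ½
¬(y ∨ (x ↔ y)) = ¬½ = ½
x ↔ x = ½ ↔ ½ = True
¬(y ∨ (x ↔ y)) → (x ↔ x) = ½ → True = True
In K3: x ↔ y = ½ ↔ False = ½
y ∨ (x ↔ y) = False ∨ ½ = ½
¬(y ∨ (x ↔ y)) = ¬½ = ½
x ↔ x = ½ ↔ ½ = ½
¬(y ∨ (x ↔ y)) → (x ↔ x) = ½ → ½ = ½  [¬½ ∨ ½]
They differ because Łukasiewicz three-valued logic Ł3 and K3 treat ½ differently under implication.

True; ½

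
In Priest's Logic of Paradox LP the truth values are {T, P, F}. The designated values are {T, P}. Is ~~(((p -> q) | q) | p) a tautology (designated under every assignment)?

Yes

Every assignment of p, q over {T, P, F} gives a value in {T, P}.
In particular, with p=P, q=P: ~~(((p -> q) | q) | p) = P.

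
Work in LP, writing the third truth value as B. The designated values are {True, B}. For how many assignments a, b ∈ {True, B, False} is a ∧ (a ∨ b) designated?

Of the 9 assignments, 6 give a value in {True, B}.

6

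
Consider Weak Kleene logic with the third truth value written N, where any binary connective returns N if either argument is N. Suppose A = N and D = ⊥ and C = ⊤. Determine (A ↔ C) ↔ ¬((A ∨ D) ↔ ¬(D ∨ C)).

N

A ↔ C = N ↔ ⊤ = N
A ∨ D = N ∨ ⊥ = N
D ∨ C = ⊥ ∨ ⊤ = ⊤
¬(D ∨ C) = ¬⊤ = ⊥
(A ∨ D) ↔ ¬(D ∨ C) = N ↔ ⊥ = N
¬((A ∨ D) ↔ ¬(D ∨ C)) = ¬N = N
(A ↔ C) ↔ ¬((A ∨ D) ↔ ¬(D ∨ C)) = N ↔ N = N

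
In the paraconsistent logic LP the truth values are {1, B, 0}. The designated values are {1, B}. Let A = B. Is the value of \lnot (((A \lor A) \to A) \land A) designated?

Yes

A \lor A = B \lor B = B
(A \lor A) \to A = B \to B = B
((A \lor A) \to A) \land A = B \land B = B
\lnot (((A \lor A) \to A) \land A) = \lnot B = B
B ∈ {1, B}.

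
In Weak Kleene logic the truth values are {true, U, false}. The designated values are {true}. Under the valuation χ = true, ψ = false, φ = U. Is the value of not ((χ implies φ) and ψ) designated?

χ implies φ = true implies U = U
(χ implies φ) and ψ = U and false = U
not ((χ implies φ) and ψ) = not U = U
U ∉ {true}.

No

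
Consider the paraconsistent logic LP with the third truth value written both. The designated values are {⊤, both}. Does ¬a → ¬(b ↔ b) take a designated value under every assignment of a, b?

No

Countermodel: a=⊥, b=⊤ gives ⊥, which is not designated.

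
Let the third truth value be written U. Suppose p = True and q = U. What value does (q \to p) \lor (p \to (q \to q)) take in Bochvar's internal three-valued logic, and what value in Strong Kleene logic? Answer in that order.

In Bochvar's internal three-valued logic: q \to p = U \to True = U  [any arg is the third value ⇒ result is the third value]
q \to q = U \to U = U
p \to (q \to q) = True \to U = U
(q \to p) \lor (p \to (q \to q)) = U \lor U = U
In Strong Kleene logic: q \to p = U \to True = True
q \to q = U \to U = U
p \to (q \to q) = True \to U = U
(q \to p) \lor (p \to (q \to q)) = True \lor U = True
They differ because Bochvar's internal three-valued logic and Strong Kleene logic treat U differently under the binary connectives.

U; True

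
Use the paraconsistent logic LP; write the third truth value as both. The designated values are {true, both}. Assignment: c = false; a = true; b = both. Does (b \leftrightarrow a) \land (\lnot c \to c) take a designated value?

No

b \leftrightarrow a = both \leftrightarrow true = both
\lnot c = \lnot false = true
\lnot c \to c = true \to false = false
(b \leftrightarrow a) \land (\lnot c \to c) = both \land false = false
false ∉ {true, both}.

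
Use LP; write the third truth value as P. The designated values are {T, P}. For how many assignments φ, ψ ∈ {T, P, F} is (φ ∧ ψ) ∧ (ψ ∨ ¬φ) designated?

Designated under: (φ=T, ψ=T); (φ=T, ψ=P); (φ=P, ψ=T); (φ=P, ψ=P).

4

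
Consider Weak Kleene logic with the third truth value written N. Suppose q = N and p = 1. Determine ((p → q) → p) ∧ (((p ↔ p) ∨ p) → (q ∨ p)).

N

p → q = 1 → N = N
(p → q) → p = N → 1 = N
p ↔ p = 1 ↔ 1 = 1
(p ↔ p) ∨ p = 1 ∨ 1 = 1
q ∨ p = N ∨ 1 = N
((p ↔ p) ∨ p) → (q ∨ p) = 1 → N = N
((p → q) → p) ∧ (((p ↔ p) ∨ p) → (q ∨ p)) = N ∧ N = N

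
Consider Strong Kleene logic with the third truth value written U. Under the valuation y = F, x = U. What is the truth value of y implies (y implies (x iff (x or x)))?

x or x = U or U = U
x iff (x or x) = U iff U = U
y implies (x iff (x or x)) = F implies U = T
y implies (y implies (x iff (x or x))) = F implies T = T

T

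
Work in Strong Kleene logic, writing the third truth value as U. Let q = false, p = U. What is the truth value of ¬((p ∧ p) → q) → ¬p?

U

p ∧ p = U ∧ U = U
(p ∧ p) → q = U → false = U
¬((p ∧ p) → q) = ¬U = U
¬p = ¬U = U
¬((p ∧ p) → q) → ¬p = U → U = U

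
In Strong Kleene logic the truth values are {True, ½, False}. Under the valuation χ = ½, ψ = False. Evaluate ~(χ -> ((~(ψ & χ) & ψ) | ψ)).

ψ & χ = False & ½ = False
~(ψ & χ) = ~False = True
~(ψ & χ) & ψ = True & False = False
(~(ψ & χ) & ψ) | ψ = False | False = False
χ -> ((~(ψ & χ) & ψ) | ψ) = ½ -> False = ½  [~½ | False]
~(χ -> ((~(ψ & χ) & ψ) | ψ)) = ~½ = ½

½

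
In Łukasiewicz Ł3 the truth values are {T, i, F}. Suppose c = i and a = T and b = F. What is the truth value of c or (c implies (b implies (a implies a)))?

T

a implies a = T implies T = T
b implies (a implies a) = F implies T = T
c implies (b implies (a implies a)) = i implies T = T
c or (c implies (b implies (a implies a))) = i or T = T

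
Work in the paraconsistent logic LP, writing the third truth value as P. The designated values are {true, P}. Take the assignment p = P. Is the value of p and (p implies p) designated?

p implies p = P implies P = P  [not P or P]
p and (p implies p) = P and P = P
P ∈ {true, P}.

Yes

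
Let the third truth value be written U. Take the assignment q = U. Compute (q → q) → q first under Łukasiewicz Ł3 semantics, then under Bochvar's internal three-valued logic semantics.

U; U

In Łukasiewicz Ł3: q → q = U → U = 1
(q → q) → q = 1 → U = U
In Bochvar's internal three-valued logic: q → q = U → U = U  [any arg is the third value ⇒ result is the third value]
(q → q) → q = U → U = U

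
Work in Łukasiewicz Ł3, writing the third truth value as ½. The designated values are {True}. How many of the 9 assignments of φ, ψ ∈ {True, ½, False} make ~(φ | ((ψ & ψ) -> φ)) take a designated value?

Designated under: (φ=False, ψ=True).

1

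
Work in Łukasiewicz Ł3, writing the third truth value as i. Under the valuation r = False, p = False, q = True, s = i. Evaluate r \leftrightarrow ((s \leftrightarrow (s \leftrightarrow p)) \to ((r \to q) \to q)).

False

s \leftrightarrow p = i \leftrightarrow False = i  [1 − |½−0|]
s \leftrightarrow (s \leftrightarrow p) = i \leftrightarrow i = True
r \to q = False \to True = True
(r \to q) \to q = True \to True = True
(s \leftrightarrow (s \leftrightarrow p)) \to ((r \to q) \to q) = True \to True = True
r \leftrightarrow ((s \leftrightarrow (s \leftrightarrow p)) \to ((r \to q) \to q)) = False \leftrightarrow True = False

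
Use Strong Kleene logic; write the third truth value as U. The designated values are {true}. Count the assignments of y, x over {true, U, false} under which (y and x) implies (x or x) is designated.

Of the 9 assignments, 7 give a value in {true}.

7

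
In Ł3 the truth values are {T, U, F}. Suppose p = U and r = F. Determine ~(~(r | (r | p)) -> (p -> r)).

r | p = F | U = U
r | (r | p) = F | U = U
~(r | (r | p)) = ~U = U
p -> r = U -> F = U
~(r | (r | p)) -> (p -> r) = U -> U = T
~(~(r | (r | p)) -> (p -> r)) = ~T = F

F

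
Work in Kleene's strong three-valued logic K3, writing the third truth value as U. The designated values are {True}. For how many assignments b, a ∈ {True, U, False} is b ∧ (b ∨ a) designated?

3

Designated under: (b=True, a=True); (b=True, a=U); (b=True, a=False).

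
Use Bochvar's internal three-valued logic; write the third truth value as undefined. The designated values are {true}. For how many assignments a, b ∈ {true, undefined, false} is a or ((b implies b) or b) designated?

Designated under: (a=true, b=true); (a=true, b=false); (a=false, b=true); (a=false, b=false).

4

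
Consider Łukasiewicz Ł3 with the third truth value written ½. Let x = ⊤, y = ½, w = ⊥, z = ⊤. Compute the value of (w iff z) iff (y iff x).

w iff z = ⊥ iff ⊤ = ⊥
y iff x = ½ iff ⊤ = ½  [1 − |½−1|]
(w iff z) iff (y iff x) = ⊥ iff ½ = ½

½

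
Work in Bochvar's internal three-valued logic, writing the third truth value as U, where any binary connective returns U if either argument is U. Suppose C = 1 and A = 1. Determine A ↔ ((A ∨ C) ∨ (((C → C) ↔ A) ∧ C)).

A ∨ C = 1 ∨ 1 = 1
C → C = 1 → 1 = 1
(C → C) ↔ A = 1 ↔ 1 = 1
((C → C) ↔ A) ∧ C = 1 ∧ 1 = 1
(A ∨ C) ∨ (((C → C) ↔ A) ∧ C) = 1 ∨ 1 = 1
A ↔ ((A ∨ C) ∨ (((C → C) ↔ A) ∧ C)) = 1 ↔ 1 = 1

1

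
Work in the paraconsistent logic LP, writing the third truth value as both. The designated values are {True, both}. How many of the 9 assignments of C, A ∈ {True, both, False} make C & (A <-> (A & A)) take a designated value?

6

Of the 9 assignments, 6 give a value in {True, both}.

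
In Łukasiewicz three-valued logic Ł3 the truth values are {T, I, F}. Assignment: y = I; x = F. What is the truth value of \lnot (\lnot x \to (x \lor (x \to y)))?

\lnot x = \lnot F = T
x \to y = F \to I = T  [min(1, 1−0+½)]
x \lor (x \to y) = F \lor T = T
\lnot x \to (x \lor (x \to y)) = T \to T = T
\lnot (\lnot x \to (x \lor (x \to y))) = \lnot T = F

F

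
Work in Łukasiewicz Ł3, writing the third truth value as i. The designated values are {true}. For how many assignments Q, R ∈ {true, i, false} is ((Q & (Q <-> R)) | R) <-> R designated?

8

Of the 9 assignments, 8 give a value in {true}.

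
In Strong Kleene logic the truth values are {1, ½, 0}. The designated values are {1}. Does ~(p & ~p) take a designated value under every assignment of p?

No

Countermodel: p=½ gives ½, which is not designated.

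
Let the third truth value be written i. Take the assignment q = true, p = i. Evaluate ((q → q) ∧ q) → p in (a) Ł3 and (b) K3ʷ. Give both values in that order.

In Ł3: q → q = true → true = true
(q → q) ∧ q = true ∧ true = true
((q → q) ∧ q) → p = true → i = i
In K3ʷ: q → q = true → true = true
(q → q) ∧ q = true ∧ true = true
((q → q) ∧ q) → p = true → i = i  [any arg is the third value ⇒ result is the third value]

i; i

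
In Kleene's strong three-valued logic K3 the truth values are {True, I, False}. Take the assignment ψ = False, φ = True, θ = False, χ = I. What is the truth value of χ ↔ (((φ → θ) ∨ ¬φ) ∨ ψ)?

I

φ → θ = True → False = False
¬φ = ¬True = False
(φ → θ) ∨ ¬φ = False ∨ False = False
((φ → θ) ∨ ¬φ) ∨ ψ = False ∨ False = False
χ ↔ (((φ → θ) ∨ ¬φ) ∨ ψ) = I ↔ False = I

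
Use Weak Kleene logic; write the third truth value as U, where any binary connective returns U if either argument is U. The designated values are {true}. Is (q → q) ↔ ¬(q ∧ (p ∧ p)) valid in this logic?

No

Countermodel: q=true, p=true gives false, which is not designated.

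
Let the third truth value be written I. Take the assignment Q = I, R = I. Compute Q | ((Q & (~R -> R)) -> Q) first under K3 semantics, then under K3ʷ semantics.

I; I

In K3: ~R = ~I = I
~R -> R = I -> I = I  [~I | I]
Q & (~R -> R) = I & I = I
(Q & (~R -> R)) -> Q = I -> I = I
Q | ((Q & (~R -> R)) -> Q) = I | I = I
In K3ʷ: ~R = ~I = I
~R -> R = I -> I = I
Q & (~R -> R) = I & I = I
(Q & (~R -> R)) -> Q = I -> I = I
Q | ((Q & (~R -> R)) -> Q) = I | I = I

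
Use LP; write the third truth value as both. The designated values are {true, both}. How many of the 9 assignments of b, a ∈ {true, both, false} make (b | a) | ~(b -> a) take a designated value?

8

Of the 9 assignments, 8 give a value in {true, both}.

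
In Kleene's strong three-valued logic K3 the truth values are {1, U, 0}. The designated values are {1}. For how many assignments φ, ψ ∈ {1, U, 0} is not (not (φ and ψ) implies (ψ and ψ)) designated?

3

Designated under: (φ=1, ψ=0); (φ=U, ψ=0); (φ=0, ψ=0).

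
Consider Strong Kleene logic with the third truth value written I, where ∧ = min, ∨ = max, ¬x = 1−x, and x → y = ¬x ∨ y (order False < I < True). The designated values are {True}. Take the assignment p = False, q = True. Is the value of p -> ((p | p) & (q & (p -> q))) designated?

p | p = False | False = False
p -> q = False -> True = True
q & (p -> q) = True & True = True
(p | p) & (q & (p -> q)) = False & True = False
p -> ((p | p) & (q & (p -> q))) = False -> False = True
True ∈ {True}.

Yes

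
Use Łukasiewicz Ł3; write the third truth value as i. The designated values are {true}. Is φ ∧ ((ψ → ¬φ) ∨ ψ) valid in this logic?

No

Countermodel: φ=true, ψ=i gives i, which is not designated.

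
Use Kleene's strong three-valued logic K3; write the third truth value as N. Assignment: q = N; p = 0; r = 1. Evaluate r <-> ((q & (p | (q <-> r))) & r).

q <-> r = N <-> 1 = N
p | (q <-> r) = 0 | N = N
q & (p | (q <-> r)) = N & N = N
(q & (p | (q <-> r))) & r = N & 1 = N
r <-> ((q & (p | (q <-> r))) & r) = 1 <-> N = N

N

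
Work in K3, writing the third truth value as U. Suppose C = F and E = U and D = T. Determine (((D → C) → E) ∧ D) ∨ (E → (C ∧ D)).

D → C = T → F = F
(D → C) → E = F → U = T  [¬F ∨ U]
((D → C) → E) ∧ D = T ∧ T = T
C ∧ D = F ∧ T = F
E → (C ∧ D) = U → F = U
(((D → C) → E) ∧ D) ∨ (E → (C ∧ D)) = T ∨ U = T

T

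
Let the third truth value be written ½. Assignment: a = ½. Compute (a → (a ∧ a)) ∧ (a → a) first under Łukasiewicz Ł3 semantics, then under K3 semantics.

In Łukasiewicz Ł3: a ∧ a = ½ ∧ ½ = ½
a → (a ∧ a) = ½ → ½ = True  [min(1, 1−½+½)]
a → a = ½ → ½ = True
(a → (a ∧ a)) ∧ (a → a) = True ∧ True = True
In K3: a ∧ a = ½ ∧ ½ = ½
a → (a ∧ a) = ½ → ½ = ½  [¬½ ∨ ½]
a → a = ½ → ½ = ½
(a → (a ∧ a)) ∧ (a → a) = ½ ∧ ½ = ½
They differ because Łukasiewicz Ł3 and K3 treat ½ differently under implication.

True; ½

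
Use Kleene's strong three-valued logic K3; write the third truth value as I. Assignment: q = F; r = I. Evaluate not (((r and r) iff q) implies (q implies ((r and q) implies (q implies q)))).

F

r and r = I and I = I
(r and r) iff q = I iff F = I
r and q = I and F = F
q implies q = F implies F = T
(r and q) implies (q implies q) = F implies T = T
q implies ((r and q) implies (q implies q)) = F implies T = T
((r and r) iff q) implies (q implies ((r and q) implies (q implies q))) = I implies T = T  [not I or T]
not (((r and r) iff q) implies (q implies ((r and q) implies (q implies q)))) = not T = F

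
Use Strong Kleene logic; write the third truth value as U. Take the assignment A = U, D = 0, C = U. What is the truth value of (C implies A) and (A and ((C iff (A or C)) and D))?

0

C implies A = U implies U = U
A or C = U or U = U
C iff (A or C) = U iff U = U
(C iff (A or C)) and D = U and 0 = 0
A and ((C iff (A or C)) and D) = U and 0 = 0
(C implies A) and (A and ((C iff (A or C)) and D)) = U and 0 = 0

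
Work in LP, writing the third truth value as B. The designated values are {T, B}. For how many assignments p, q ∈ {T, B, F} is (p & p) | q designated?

Of the 9 assignments, 8 give a value in {T, B}.

8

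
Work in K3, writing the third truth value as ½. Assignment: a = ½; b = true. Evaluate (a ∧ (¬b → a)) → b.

true

¬b = ¬true = false
¬b → a = false → ½ = true  [¬false ∨ ½]
a ∧ (¬b → a) = ½ ∧ true = ½
(a ∧ (¬b → a)) → b = ½ → true = true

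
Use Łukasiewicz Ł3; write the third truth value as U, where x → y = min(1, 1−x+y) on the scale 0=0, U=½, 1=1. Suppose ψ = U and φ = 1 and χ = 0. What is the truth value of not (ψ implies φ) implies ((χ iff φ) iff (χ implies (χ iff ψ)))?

ψ implies φ = U implies 1 = 1
not (ψ implies φ) = not 1 = 0
χ iff φ = 0 iff 1 = 0
χ iff ψ = 0 iff U = U
χ implies (χ iff ψ) = 0 implies U = 1
(χ iff φ) iff (χ implies (χ iff ψ)) = 0 iff 1 = 0
not (ψ implies φ) implies ((χ iff φ) iff (χ implies (χ iff ψ))) = 0 implies 0 = 1

1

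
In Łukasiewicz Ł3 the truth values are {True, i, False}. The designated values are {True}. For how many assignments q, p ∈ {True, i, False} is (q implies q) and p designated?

Designated under: (q=True, p=True); (q=i, p=True); (q=False, p=True).

3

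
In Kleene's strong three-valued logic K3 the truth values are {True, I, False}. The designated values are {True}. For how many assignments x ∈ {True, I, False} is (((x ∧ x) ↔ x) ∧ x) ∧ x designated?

1

x=True: True ✓
x=I: I ·
x=False: False ·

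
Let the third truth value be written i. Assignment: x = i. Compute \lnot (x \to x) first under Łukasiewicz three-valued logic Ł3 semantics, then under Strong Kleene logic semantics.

In Łukasiewicz three-valued logic Ł3: x \to x = i \to i = 1  [min(1, 1−½+½)]
\lnot (x \to x) = \lnot 1 = 0
In Strong Kleene logic: x \to x = i \to i = i
\lnot (x \to x) = \lnot i = i
They differ because Łukasiewicz three-valued logic Ł3 and Strong Kleene logic treat i differently under implication.

0; i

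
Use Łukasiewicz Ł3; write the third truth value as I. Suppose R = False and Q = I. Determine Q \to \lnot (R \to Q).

I

R \to Q = False \to I = True
\lnot (R \to Q) = \lnot True = False
Q \to \lnot (R \to Q) = I \to False = I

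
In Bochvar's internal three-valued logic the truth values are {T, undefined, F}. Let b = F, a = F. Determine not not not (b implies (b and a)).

b and a = F and F = F
b implies (b and a) = F implies F = T
not (b implies (b and a)) = not T = F
not not (b implies (b and a)) = not F = T
not not not (b implies (b and a)) = not T = F

F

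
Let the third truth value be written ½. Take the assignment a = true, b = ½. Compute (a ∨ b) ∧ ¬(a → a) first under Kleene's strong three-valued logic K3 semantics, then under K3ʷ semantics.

In Kleene's strong three-valued logic K3: a ∨ b = true ∨ ½ = true
a → a = true → true = true
¬(a → a) = ¬true = false
(a ∨ b) ∧ ¬(a → a) = true ∧ false = false
In K3ʷ: a ∨ b = true ∨ ½ = ½
a → a = true → true = true
¬(a → a) = ¬true = false
(a ∨ b) ∧ ¬(a → a) = ½ ∧ false = ½
They differ because Kleene's strong three-valued logic K3 and K3ʷ treat ½ differently under the binary connectives.

false; ½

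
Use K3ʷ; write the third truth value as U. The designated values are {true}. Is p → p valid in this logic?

No

Countermodel: p=U gives U, which is not designated.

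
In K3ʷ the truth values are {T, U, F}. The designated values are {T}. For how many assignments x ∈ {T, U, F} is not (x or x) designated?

1

x=T: F ·
x=U: U ·
x=F: T ✓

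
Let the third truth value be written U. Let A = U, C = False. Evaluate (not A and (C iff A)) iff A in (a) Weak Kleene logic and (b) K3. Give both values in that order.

In Weak Kleene logic: not A = not U = U
C iff A = False iff U = U
not A and (C iff A) = U and U = U
(not A and (C iff A)) iff A = U iff U = U
In K3: not A = not U = U
C iff A = False iff U = U
not A and (C iff A) = U and U = U
(not A and (C iff A)) iff A = U iff U = U

U; U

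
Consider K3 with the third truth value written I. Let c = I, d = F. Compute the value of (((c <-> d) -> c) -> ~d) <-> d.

F

c <-> d = I <-> F = I
(c <-> d) -> c = I -> I = I  [~I | I]
~d = ~F = T
((c <-> d) -> c) -> ~d = I -> T = T
(((c <-> d) -> c) -> ~d) <-> d = T <-> F = F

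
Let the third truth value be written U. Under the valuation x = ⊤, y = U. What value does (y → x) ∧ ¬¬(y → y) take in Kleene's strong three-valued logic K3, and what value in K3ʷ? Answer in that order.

U; U

In Kleene's strong three-valued logic K3: y → x = U → ⊤ = ⊤  [¬U ∨ ⊤]
y → y = U → U = U
¬(y → y) = ¬U = U
¬¬(y → y) = ¬U = U
(y → x) ∧ ¬¬(y → y) = ⊤ ∧ U = U
In K3ʷ: y → x = U → ⊤ = U  [any arg is the third value ⇒ result is the third value]
y → y = U → U = U
¬(y → y) = ¬U = U
¬¬(y → y) = ¬U = U
(y → x) ∧ ¬¬(y → y) = U ∧ U = U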